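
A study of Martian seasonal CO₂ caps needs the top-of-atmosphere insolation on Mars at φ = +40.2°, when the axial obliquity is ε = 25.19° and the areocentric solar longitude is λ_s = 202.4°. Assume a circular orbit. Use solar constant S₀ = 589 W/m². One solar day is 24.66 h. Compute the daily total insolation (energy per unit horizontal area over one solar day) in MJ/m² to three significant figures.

sin δ = sin 25.19° × sin 202.4° = -0.16219, so δ = -9.334°.
cos H₀ = −tan(+40.2°) tan(-9.334°) = 0.1389, H₀ = 1.4314 rad.
Bracket: H₀ sin φ sin δ + cos φ cos δ sin H₀ = 1.4314×0.64546×-0.16219 + 0.76380×0.98676×0.99031 = -0.149849 + 0.746384 = 0.596535.
Q̄ = (S₀/π) × [bracket] = (589/π) × 0.596535 = 111.84 W/m².
Daily total = Q̄ × 24.66 h × 3600 s/h = 111.84 × 24.66 × 3600 / 10⁶ = 9.929 MJ/m².

9.93 MJ/m²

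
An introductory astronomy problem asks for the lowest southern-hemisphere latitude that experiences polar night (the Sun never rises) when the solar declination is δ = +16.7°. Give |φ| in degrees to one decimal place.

|φ| = 73.3°

Polar night requires cos H₀ = −tan φ tan δ ≥ 1, i.e. tan φ tan δ ≤ −1.
The boundary is |tan φ| · |tan δ| = 1, so |φ| = 90° − |δ| = 90° − 16.7° = 73.3° in the southern hemisphere.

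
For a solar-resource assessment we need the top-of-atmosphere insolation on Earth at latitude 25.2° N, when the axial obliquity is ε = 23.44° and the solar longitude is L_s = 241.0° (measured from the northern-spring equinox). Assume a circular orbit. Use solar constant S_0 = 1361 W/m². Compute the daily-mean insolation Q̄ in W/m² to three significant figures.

Q̄ ≈ 272 W/m²

Solar declination: sin δ = sin ε · sin L_s = sin 23.44° × sin 241.0° = -0.34791, so δ = -20.360°.
cos h₀ = −tan(+25.2°) tan(-20.360°) = 0.1746, h₀ = 1.3953 rad.
Bracket: h₀ sin ϕ sin δ + cos ϕ cos δ sin h₀ = 1.3953×0.42578×-0.34791 + 0.90483×0.93753×0.98463 = -0.206690 + 0.835267 = 0.628577.
Q̄ = (S_0/π) × [bracket] = (1361/π) × 0.628577 = 272.3 W/m².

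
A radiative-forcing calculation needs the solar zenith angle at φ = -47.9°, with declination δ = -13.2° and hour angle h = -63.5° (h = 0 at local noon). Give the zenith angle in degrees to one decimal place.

cos θ_z = sin φ sin δ + cos φ cos δ cos h = 0.169431 + 0.291239 = 0.460670.
θ_z = arccos(0.460670) = 62.6°.

θ_z = 62.6°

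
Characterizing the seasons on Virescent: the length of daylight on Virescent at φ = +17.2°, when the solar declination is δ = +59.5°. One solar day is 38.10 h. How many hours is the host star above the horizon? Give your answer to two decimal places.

cos H₀ = −tan φ · tan δ = −tan(+17.2°) × tan(+59.500°) = -0.5255, so H₀ = 2.1241 rad = 121.70°.
Daylight = 2H₀/(2π) × 38.10 h = (2.1241/π) × 38.10 = 25.76 h.

25.76 h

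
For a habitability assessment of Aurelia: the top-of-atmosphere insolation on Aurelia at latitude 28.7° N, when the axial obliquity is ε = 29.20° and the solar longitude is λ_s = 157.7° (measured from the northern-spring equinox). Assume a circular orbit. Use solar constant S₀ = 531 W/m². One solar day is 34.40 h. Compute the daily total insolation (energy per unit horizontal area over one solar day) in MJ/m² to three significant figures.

Solar declination: sin δ = sin ε · sin λ_s = sin 29.20° × sin 157.7° = 0.18512, so δ = +10.668°.
cos H₀ = −tan(+28.7°) tan(+10.668°) = -0.1031, H₀ = 1.6741 rad.
Bracket: H₀ sin φ sin δ + cos φ cos δ sin H₀ = 1.6741×0.48022×0.18512 + 0.87715×0.98272×0.99467 = 0.148825 + 0.857398 = 1.006223.
Q̄ = (S₀/π) × [bracket] = (531/π) × 1.006223 = 170.07 W/m².
Daily total = Q̄ × 34.40 h × 3600 s/h = 170.07 × 34.40 × 3600 / 10⁶ = 21.06 MJ/m².

21.1 MJ/m²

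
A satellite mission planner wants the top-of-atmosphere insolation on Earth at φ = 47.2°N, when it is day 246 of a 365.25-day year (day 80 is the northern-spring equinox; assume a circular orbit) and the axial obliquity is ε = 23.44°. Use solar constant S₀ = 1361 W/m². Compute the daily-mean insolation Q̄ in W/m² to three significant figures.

Q̄ ≈ 351 W/m²

Solar longitude: λ_s = 360° × (246 − 80)/365.25 = 163.614°.
sin δ = sin 23.44° × sin 163.614° = 0.11222, so δ = +6.443°.
cos H₀ = −tan(+47.2°) tan(+6.443°) = -0.1220, H₀ = 1.6931 rad.
Bracket: H₀ sin φ sin δ + cos φ cos δ sin H₀ = 1.6931×0.73373×0.11222 + 0.67944×0.99368×0.99254 = 0.139408 + 0.670109 = 0.809517.
Q̄ = (S₀/π) × [bracket] = (1361/π) × 0.809517 = 350.7 W/m².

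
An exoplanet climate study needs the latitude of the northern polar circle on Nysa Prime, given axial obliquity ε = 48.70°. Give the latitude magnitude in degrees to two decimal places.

The polar circle is the lowest latitude that experiences at least one full rotation of continuous daylight at the northern-summer solstice; it lies at |φ| = 90° − ε = 90° − 48.70° = 41.30°.

41.30°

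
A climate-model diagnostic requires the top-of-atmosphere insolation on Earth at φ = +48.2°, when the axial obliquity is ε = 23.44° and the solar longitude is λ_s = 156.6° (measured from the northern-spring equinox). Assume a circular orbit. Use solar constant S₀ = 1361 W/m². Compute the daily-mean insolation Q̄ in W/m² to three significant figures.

Solar declination: sin δ = sin ε · sin λ_s = sin 23.44° × sin 156.6° = 0.15798, so δ = +9.090°.
cos H₀ = −tan(+48.2°) tan(+9.090°) = -0.1789, H₀ = 1.7507 rad.
Bracket: H₀ sin φ sin δ + cos φ cos δ sin H₀ = 1.7507×0.74548×0.15798 + 0.66653×0.98744×0.98386 = 0.206182 + 0.647536 = 0.853718.
Q̄ = (S₀/π) × [bracket] = (1361/π) × 0.853718 = 369.8 W/m².

Q̄ ≈ 370 W/m²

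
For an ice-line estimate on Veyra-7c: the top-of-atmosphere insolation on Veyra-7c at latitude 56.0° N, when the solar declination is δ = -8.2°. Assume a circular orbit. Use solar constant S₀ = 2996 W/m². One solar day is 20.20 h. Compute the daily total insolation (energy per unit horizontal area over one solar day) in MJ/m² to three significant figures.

cos H₀ = −tan(+56.0°) tan(-8.200°) = 0.2136, H₀ = 1.3555 rad.
Bracket: H₀ sin φ sin δ + cos φ cos δ sin H₀ = 1.3555×0.82904×-0.14263 + 0.55919×0.98978×0.97691 = -0.160282 + 0.540695 = 0.380413.
Q̄ = (S₀/π) × [bracket] = (2996/π) × 0.380413 = 362.78 W/m².
Daily total = Q̄ × 20.20 h × 3600 s/h = 362.78 × 20.20 × 3600 / 10⁶ = 26.38 MJ/m².

26.4 MJ/m²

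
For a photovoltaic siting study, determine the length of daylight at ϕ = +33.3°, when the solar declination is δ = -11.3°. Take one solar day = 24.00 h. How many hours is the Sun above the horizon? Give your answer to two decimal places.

10.99 h

cos h₀ = −tan ϕ · tan δ = −tan(+33.3°) × tan(-11.300°) = 0.1313, so h₀ = 1.4392 rad = 82.46°.
Daylight = 2h₀/(2π) × 24.00 h = (1.4392/π) × 24.00 = 10.99 h.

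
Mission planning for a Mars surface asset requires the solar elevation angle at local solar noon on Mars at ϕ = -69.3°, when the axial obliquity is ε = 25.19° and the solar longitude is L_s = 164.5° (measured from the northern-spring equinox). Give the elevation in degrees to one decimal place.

Solar declination: sin δ = sin ε · sin L_s = sin 25.19° × sin 164.5° = 0.11374, so δ = +6.531°.
At local noon the hour angle is zero, so the zenith angle equals |ϕ − δ| = |-69.3° − (+6.531°)| = 75.831°.
Elevation = 90° − 75.831° = 14.2°.

14.2°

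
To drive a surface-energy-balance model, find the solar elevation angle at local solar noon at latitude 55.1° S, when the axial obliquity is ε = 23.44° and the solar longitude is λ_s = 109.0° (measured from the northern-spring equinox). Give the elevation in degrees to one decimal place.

Solar declination: sin δ = sin ε · sin λ_s = sin 23.44° × sin 109.0° = 0.37612, so δ = +22.093°.
At local noon the hour angle is zero, so the zenith angle equals |φ − δ| = |-55.1° − (+22.093°)| = 77.193°.
Elevation = 90° − 77.193° = 12.8°.

12.8°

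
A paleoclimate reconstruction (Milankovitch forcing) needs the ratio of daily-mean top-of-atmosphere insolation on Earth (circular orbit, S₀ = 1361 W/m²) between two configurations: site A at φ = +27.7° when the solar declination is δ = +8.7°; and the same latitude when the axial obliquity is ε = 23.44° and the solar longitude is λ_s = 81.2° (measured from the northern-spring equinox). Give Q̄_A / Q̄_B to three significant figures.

Q̄_A / Q̄_B ≈ 0.881

— Configuration A (φ=+27.7°):
cos H₀ = −tan(+27.7°) tan(+8.700°) = -0.0803, H₀ = 1.6512 rad.
Bracket: H₀ sin φ sin δ + cos φ cos δ sin H₀ = 1.6512×0.46484×0.15126 + 0.88539×0.98849×0.99677 = 0.116099 + 0.872372 = 0.988471.
Q̄ = (S₀/π) × [bracket] = (1361/π) × 0.988471 = 428.23 W/m².
— Configuration B (φ=+27.7°):
Solar declination: sin δ = sin ε · sin λ_s = sin 23.44° × sin 81.2° = 0.39311, so δ = +23.148°.
cos H₀ = −tan(+27.7°) tan(+23.148°) = -0.2245, H₀ = 1.7972 rad.
Bracket: H₀ sin φ sin δ + cos φ cos δ sin H₀ = 1.7972×0.46484×0.39311 + 0.88539×0.91949×0.97448 = 0.328408 + 0.793331 = 1.121739.
Q̄ = (S₀/π) × [bracket] = (1361/π) × 1.121739 = 485.96 W/m².
Ratio Q̄_A / Q̄_B = 428.23 / 485.96 = 0.8812.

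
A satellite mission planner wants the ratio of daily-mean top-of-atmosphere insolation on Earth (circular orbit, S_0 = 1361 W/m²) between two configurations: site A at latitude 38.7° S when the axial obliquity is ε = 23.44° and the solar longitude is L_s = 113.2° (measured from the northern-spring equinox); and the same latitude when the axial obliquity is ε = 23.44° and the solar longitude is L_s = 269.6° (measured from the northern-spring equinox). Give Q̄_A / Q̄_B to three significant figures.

— Configuration A (ϕ=-38.7°):
Solar declination: sin δ = sin ε · sin L_s = sin 23.44° × sin 113.2° = 0.36562, so δ = +21.446°.
cos h₀ = −tan(-38.7°) tan(+21.446°) = 0.3147, h₀ = 1.2506 rad.
Bracket: h₀ sin ϕ sin δ + cos ϕ cos δ sin h₀ = 1.2506×-0.62524×0.36562 + 0.78043×0.93076×0.94919 = -0.285887 + 0.689485 = 0.403598.
Q̄ = (S_0/π) × [bracket] = (1361/π) × 0.403598 = 174.85 W/m².
— Configuration B (ϕ=-38.7°):
Solar declination: sin δ = sin ε · sin L_s = sin 23.44° × sin 269.6° = -0.39778, so δ = -23.439°.
cos h₀ = −tan(-38.7°) tan(-23.439°) = -0.3473, h₀ = 1.9255 rad.
Bracket: h₀ sin ϕ sin δ + cos ϕ cos δ sin h₀ = 1.9255×-0.62524×-0.39778 + 0.78043×0.91748×0.93774 = 0.478887 + 0.671449 = 1.150336.
Q̄ = (S_0/π) × [bracket] = (1361/π) × 1.150336 = 498.35 W/m².
Ratio Q̄_A / Q̄_B = 174.85 / 498.35 = 0.3509.

Q̄_A / Q̄_B ≈ 0.351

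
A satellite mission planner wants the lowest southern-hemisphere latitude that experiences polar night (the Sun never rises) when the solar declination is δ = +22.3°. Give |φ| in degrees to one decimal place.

Polar night requires cos H₀ = −tan φ tan δ ≥ 1, i.e. tan φ tan δ ≤ −1.
The boundary is |tan φ| · |tan δ| = 1, so |φ| = 90° − |δ| = 90° − 22.3° = 67.7° in the southern hemisphere.

|φ| = 67.7°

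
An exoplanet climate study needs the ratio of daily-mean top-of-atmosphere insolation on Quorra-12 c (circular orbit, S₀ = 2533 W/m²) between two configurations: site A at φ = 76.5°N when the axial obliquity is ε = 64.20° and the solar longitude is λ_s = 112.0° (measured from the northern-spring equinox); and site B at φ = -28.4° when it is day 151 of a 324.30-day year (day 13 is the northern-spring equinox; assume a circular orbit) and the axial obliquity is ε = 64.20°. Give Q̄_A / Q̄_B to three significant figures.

— Configuration A (φ=+76.5°):
Solar declination: sin δ = sin ε · sin λ_s = sin 64.20° × sin 112.0° = 0.83476, so δ = +56.591°.
cos H₀ = −tan(+76.5°) tan(+56.591°) = -6.3148 ≤ −1 ⇒ polar day, H₀ = π.
Bracket: H₀ sin φ sin δ + cos φ cos δ sin H₀ = 3.1416×0.97237×0.83476 + 0.23345×0.55061×0.00000 = 2.550023 + 0.000000 = 2.550023.
Q̄ = (S₀/π) × [bracket] = (2533/π) × 2.550023 = 2056.0 W/m².
— Configuration B (φ=-28.4°):
Solar longitude: λ_s = 360° × (151 − 13)/324.30 = 153.191°.
sin δ = sin 64.20° × sin 153.191° = 0.40605, so δ = +23.957°.
cos H₀ = −tan(-28.4°) tan(+23.957°) = 0.2402, H₀ = 1.3282 rad.
Bracket: H₀ sin φ sin δ + cos φ cos δ sin H₀ = 1.3282×-0.47562×0.40605 + 0.87965×0.91385×0.97071 = -0.256509 + 0.780323 = 0.523814.
Q̄ = (S₀/π) × [bracket] = (2533/π) × 0.523814 = 422.34 W/m².
Ratio Q̄_A / Q̄_B = 2056.0 / 422.34 = 4.868.

Q̄_A / Q̄_B ≈ 4.87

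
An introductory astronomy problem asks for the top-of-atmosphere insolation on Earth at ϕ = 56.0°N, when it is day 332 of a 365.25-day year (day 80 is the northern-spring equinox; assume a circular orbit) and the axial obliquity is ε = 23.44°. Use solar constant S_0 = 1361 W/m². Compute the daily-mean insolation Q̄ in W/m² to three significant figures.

Solar longitude: L_s = 360° × (332 − 80)/365.25 = 248.378°.
sin δ = sin 23.44° × sin 248.378° = -0.36980, so δ = -21.703°.
cos h₀ = −tan(+56.0°) tan(-21.703°) = 0.5901, h₀ = 0.9396 rad.
Bracket: h₀ sin ϕ sin δ + cos ϕ cos δ sin h₀ = 0.9396×0.82904×-0.36980 + 0.55919×0.92911×0.80735 = -0.288062 + 0.419458 = 0.131396.
Q̄ = (S_0/π) × [bracket] = (1361/π) × 0.131396 = 56.92 W/m².

Q̄ ≈ 56.9 W/m²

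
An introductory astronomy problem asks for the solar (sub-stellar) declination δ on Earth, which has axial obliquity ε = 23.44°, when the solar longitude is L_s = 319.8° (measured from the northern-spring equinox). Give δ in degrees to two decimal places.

δ = -14.88°

sin δ = sin ε · sin L_s = sin 23.44° × sin 319.8° = -0.256756.
δ = arcsin(-0.256756) = -14.88°.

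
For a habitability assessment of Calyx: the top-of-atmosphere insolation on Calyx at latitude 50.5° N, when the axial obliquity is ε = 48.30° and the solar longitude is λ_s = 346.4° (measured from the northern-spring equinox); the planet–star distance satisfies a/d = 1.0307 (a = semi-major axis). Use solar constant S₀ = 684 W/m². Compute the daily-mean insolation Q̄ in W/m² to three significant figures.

Solar declination: sin δ = sin ε · sin λ_s = sin 48.30° × sin 346.4° = -0.17557, so δ = -10.112°.
cos H₀ = −tan(+50.5°) tan(-10.112°) = 0.2163, H₀ = 1.3527 rad.
Bracket: H₀ sin φ sin δ + cos φ cos δ sin H₀ = 1.3527×0.77162×-0.17557 + 0.63608×0.98447×0.97632 = -0.183255 + 0.611373 = 0.428118.
Inverse-square distance factor (a/d)² = 1.0307² = 1.062342.
Q̄ = (S₀/π) × 1.062342 × [bracket] = (684/π) × 1.062342 × 0.428118 = 99.02 W/m².

Q̄ ≈ 99.0 W/m²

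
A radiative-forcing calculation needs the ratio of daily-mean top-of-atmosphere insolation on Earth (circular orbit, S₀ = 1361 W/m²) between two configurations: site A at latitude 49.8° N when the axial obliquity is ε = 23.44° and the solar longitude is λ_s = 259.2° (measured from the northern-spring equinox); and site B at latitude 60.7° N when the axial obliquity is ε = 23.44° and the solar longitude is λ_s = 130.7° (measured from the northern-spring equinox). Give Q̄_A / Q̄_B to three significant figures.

— Configuration A (φ=+49.8°):
Solar declination: sin δ = sin ε · sin λ_s = sin 23.44° × sin 259.2° = -0.39074, so δ = -23.001°.
cos H₀ = −tan(+49.8°) tan(-23.001°) = 0.5023, H₀ = 1.0445 rad.
Bracket: H₀ sin φ sin δ + cos φ cos δ sin H₀ = 1.0445×0.76380×-0.39074 + 0.64546×0.92050×0.86468 = -0.311728 + 0.513746 = 0.202018.
Q̄ = (S₀/π) × [bracket] = (1361/π) × 0.202018 = 87.518 W/m².
— Configuration B (φ=+60.7°):
Solar declination: sin δ = sin ε · sin λ_s = sin 23.44° × sin 130.7° = 0.30158, so δ = +17.552°.
cos H₀ = −tan(+60.7°) tan(+17.552°) = -0.5636, H₀ = 2.1696 rad.
Bracket: H₀ sin φ sin δ + cos φ cos δ sin H₀ = 2.1696×0.87207×0.30158 + 0.48938×0.95344×0.82602 = 0.570602 + 0.385416 = 0.956018.
Q̄ = (S₀/π) × [bracket] = (1361/π) × 0.956018 = 414.17 W/m².
Ratio Q̄_A / Q̄_B = 87.518 / 414.17 = 0.2113.

Q̄_A / Q̄_B ≈ 0.211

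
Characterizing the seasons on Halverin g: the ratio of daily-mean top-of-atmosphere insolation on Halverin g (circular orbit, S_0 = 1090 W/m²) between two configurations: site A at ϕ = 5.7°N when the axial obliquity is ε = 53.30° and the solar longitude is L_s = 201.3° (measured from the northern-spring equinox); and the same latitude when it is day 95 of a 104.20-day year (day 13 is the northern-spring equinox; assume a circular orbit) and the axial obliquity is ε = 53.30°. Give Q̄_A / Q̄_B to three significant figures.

— Configuration A (ϕ=+5.7°):
Solar declination: sin δ = sin ε · sin L_s = sin 53.30° × sin 201.3° = -0.29125, so δ = -16.933°.
cos h₀ = −tan(+5.7°) tan(-16.933°) = 0.0304, h₀ = 1.5404 rad.
Bracket: h₀ sin ϕ sin δ + cos ϕ cos δ sin h₀ = 1.5404×0.09932×-0.29125 + 0.99506×0.95665×0.99954 = -0.044559 + 0.951486 = 0.906927.
Q̄ = (S_0/π) × [bracket] = (1090/π) × 0.906927 = 314.67 W/m².
— Configuration B (ϕ=+5.7°):
Solar longitude: L_s = 360° × (95 − 13)/104.20 = 283.301°.
sin δ = sin 53.30° × sin 283.301° = -0.78027, so δ = -51.285°.
cos h₀ = −tan(+5.7°) tan(-51.285°) = 0.1245, h₀ = 1.4460 rad.
Bracket: h₀ sin ϕ sin δ + cos ϕ cos δ sin h₀ = 1.4460×0.09932×-0.78027 + 0.99506×0.62545×0.99222 = -0.112060 + 0.617518 = 0.505458.
Q̄ = (S_0/π) × [bracket] = (1090/π) × 0.505458 = 175.37 W/m².
Ratio Q̄_A / Q̄_B = 314.67 / 175.37 = 1.794.

Q̄_A / Q̄_B ≈ 1.79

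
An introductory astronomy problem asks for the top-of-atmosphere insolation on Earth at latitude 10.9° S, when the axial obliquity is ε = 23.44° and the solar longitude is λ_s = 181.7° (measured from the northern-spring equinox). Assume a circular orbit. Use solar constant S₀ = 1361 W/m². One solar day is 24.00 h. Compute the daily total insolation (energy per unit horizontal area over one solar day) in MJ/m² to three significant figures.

Solar declination: sin δ = sin ε · sin λ_s = sin 23.44° × sin 181.7° = -0.01180, so δ = -0.676°.
cos H₀ = −tan(-10.9°) tan(-0.676°) = -0.0023, H₀ = 1.5731 rad.
Bracket: H₀ sin φ sin δ + cos φ cos δ sin H₀ = 1.5731×-0.18910×-0.01180 + 0.98196×0.99993×1.00000 = 0.003510 + 0.981891 = 0.985401.
Q̄ = (S₀/π) × [bracket] = (1361/π) × 0.985401 = 426.90 W/m².
Daily total = Q̄ × 24.00 h × 3600 s/h = 426.90 × 24.00 × 3600 / 10⁶ = 36.88 MJ/m².

36.9 MJ/m²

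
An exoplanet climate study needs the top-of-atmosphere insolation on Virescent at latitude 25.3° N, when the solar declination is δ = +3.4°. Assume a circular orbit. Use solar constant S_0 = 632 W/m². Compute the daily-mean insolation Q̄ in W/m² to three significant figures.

Q̄ ≈ 190 W/m²

cos h₀ = −tan(+25.3°) tan(+3.400°) = -0.0281, h₀ = 1.5989 rad.
Bracket: h₀ sin ϕ sin δ + cos ϕ cos δ sin h₀ = 1.5989×0.42736×0.05931 + 0.90408×0.99824×0.99961 = 0.040527 + 0.902137 = 0.942664.
Q̄ = (S_0/π) × [bracket] = (632/π) × 0.942664 = 189.6 W/m².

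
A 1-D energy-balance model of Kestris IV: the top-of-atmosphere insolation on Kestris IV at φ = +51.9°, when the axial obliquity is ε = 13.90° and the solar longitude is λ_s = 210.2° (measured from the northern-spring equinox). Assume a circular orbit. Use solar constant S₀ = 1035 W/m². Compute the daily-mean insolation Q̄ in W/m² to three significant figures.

Q̄ ≈ 155 W/m²

Solar declination: sin δ = sin ε · sin λ_s = sin 13.90° × sin 210.2° = -0.12084, so δ = -6.941°.
cos H₀ = −tan(+51.9°) tan(-6.941°) = 0.1552, H₀ = 1.4149 rad.
Bracket: H₀ sin φ sin δ + cos φ cos δ sin H₀ = 1.4149×0.78694×-0.12084 + 0.61704×0.99267×0.98788 = -0.134548 + 0.605093 = 0.470545.
Q̄ = (S₀/π) × [bracket] = (1035/π) × 0.470545 = 155.0 W/m².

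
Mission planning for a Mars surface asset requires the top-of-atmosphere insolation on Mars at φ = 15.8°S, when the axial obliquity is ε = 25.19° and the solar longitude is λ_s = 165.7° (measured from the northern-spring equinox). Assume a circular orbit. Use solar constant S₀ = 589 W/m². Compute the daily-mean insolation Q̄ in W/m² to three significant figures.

Solar declination: sin δ = sin ε · sin λ_s = sin 25.19° × sin 165.7° = 0.10513, so δ = +6.035°.
cos H₀ = −tan(-15.8°) tan(+6.035°) = 0.0299, H₀ = 1.5409 rad.
Bracket: H₀ sin φ sin δ + cos φ cos δ sin H₀ = 1.5409×-0.27228×0.10513 + 0.96222×0.99446×0.99955 = -0.044108 + 0.956459 = 0.912351.
Q̄ = (S₀/π) × [bracket] = (589/π) × 0.912351 = 171.1 W/m².

Q̄ ≈ 171 W/m²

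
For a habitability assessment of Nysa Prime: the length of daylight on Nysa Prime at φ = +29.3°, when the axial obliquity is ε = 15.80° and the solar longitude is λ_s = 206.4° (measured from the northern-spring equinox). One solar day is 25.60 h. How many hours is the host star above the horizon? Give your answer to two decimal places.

Solar declination: sin δ = sin ε · sin λ_s = sin 15.80° × sin 206.4° = -0.12107, so δ = -6.954°.
cos H₀ = −tan φ · tan δ = −tan(+29.3°) × tan(-6.954°) = 0.0684, so H₀ = 1.5023 rad = 86.08°.
Daylight = 2H₀/(2π) × 25.60 h = (1.5023/π) × 25.60 = 12.24 h.

12.24 h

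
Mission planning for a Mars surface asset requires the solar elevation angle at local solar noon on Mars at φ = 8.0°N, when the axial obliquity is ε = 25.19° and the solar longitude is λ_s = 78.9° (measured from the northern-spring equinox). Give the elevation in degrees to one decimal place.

Solar declination: sin δ = sin ε · sin λ_s = sin 25.19° × sin 78.9° = 0.41766, so δ = +24.687°.
At local noon the hour angle is zero, so the zenith angle equals |φ − δ| = |+8.0° − (+24.687°)| = 16.687°.
Elevation = 90° − 16.687° = 73.3°.

73.3°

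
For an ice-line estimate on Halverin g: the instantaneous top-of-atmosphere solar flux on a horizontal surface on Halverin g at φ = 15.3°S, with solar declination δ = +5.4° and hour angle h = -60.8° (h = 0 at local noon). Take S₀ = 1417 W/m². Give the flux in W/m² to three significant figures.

629 W/m²

cos θ_z = sin φ sin δ + cos φ cos δ cos h = -0.024833 + 0.468480 = 0.443647.
Flux = S₀ · cos θ_z = 1417 × 0.443647 = 628.6 W/m².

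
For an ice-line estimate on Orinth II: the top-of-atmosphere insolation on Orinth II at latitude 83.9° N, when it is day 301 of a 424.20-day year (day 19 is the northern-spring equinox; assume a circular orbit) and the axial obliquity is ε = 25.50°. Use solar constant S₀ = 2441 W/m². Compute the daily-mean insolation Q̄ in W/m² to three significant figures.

Solar longitude: λ_s = 360° × (301 − 19)/424.20 = 239.321°.
sin δ = sin 25.50° × sin 239.321° = -0.37026, so δ = -21.731°.
cos H₀ = −tan(+83.9°) tan(-21.731°) = 3.7296 ≥ 1 ⇒ polar night, H₀ = 0 and Q̄ = 0.

Q̄ ≈ 0.00 W/m²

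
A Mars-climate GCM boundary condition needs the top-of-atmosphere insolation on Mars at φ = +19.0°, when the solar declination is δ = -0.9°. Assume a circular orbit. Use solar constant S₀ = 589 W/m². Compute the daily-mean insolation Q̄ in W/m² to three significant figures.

cos H₀ = −tan(+19.0°) tan(-0.900°) = 0.0054, H₀ = 1.5654 rad.
Bracket: H₀ sin φ sin δ + cos φ cos δ sin H₀ = 1.5654×0.32557×-0.01571 + 0.94552×0.99988×0.99999 = -0.008007 + 0.945397 = 0.937390.
Q̄ = (S₀/π) × [bracket] = (589/π) × 0.937390 = 175.7 W/m².

Q̄ ≈ 176 W/m²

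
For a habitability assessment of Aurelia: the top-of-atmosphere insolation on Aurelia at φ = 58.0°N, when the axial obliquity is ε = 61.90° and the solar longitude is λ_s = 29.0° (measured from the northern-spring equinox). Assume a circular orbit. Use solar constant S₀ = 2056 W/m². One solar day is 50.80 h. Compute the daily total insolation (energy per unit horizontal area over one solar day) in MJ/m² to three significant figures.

Solar declination: sin δ = sin ε · sin λ_s = sin 61.90° × sin 29.0° = 0.42766, so δ = +25.319°.
cos H₀ = −tan(+58.0°) tan(+25.319°) = -0.7571, H₀ = 2.4297 rad.
Bracket: H₀ sin φ sin δ + cos φ cos δ sin H₀ = 2.4297×0.84805×0.42766 + 0.52992×0.90394×0.65326 = 0.881196 + 0.312922 = 1.194118.
Q̄ = (S₀/π) × [bracket] = (2056/π) × 1.194118 = 781.48 W/m².
Daily total = Q̄ × 50.80 h × 3600 s/h = 781.48 × 50.80 × 3600 / 10⁶ = 142.9 MJ/m².

143 MJ/m²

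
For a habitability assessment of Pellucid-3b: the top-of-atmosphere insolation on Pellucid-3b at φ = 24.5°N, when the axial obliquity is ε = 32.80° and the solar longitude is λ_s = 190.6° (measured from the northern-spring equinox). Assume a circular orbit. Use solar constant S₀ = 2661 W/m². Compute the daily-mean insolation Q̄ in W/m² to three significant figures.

Solar declination: sin δ = sin ε · sin λ_s = sin 32.80° × sin 190.6° = -0.09965, so δ = -5.719°.
cos H₀ = −tan(+24.5°) tan(-5.719°) = 0.0456, H₀ = 1.5251 rad.
Bracket: H₀ sin φ sin δ + cos φ cos δ sin H₀ = 1.5251×0.41469×-0.09965 + 0.90996×0.99502×0.99896 = -0.063023 + 0.904487 = 0.841464.
Q̄ = (S₀/π) × [bracket] = (2661/π) × 0.841464 = 712.7 W/m².

Q̄ ≈ 713 W/m²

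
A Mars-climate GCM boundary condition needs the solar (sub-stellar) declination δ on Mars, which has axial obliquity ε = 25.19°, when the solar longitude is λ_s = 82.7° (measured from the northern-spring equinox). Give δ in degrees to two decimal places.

δ = +24.97°

sin δ = sin ε · sin λ_s = sin 25.19° × sin 82.7° = 0.422171.
δ = arcsin(0.422171) = +24.97°.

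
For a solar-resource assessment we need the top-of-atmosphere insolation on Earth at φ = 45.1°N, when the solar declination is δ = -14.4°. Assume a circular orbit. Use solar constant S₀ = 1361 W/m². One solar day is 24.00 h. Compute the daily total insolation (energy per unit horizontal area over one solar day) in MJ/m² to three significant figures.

cos H₀ = −tan(+45.1°) tan(-14.400°) = 0.2577, H₀ = 1.3102 rad.
Bracket: H₀ sin φ sin δ + cos φ cos δ sin H₀ = 1.3102×0.70834×-0.24869 + 0.70587×0.96858×0.96624 = -0.230801 + 0.660610 = 0.429809.
Q̄ = (S₀/π) × [bracket] = (1361/π) × 0.429809 = 186.20 W/m².
Daily total = Q̄ × 24.00 h × 3600 s/h = 186.20 × 24.00 × 3600 / 10⁶ = 16.09 MJ/m².

16.1 MJ/m²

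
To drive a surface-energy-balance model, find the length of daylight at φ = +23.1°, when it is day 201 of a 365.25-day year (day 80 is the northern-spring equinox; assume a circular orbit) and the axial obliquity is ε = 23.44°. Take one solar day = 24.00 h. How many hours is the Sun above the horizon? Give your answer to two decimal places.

Solar longitude: λ_s = 360° × (201 − 80)/365.25 = 119.261°.
sin δ = sin 23.44° × sin 119.261° = 0.34703, so δ = +20.306°.
cos H₀ = −tan φ · tan δ = −tan(+23.1°) × tan(+20.306°) = -0.1578, so H₀ = 1.7293 rad = 99.08°.
Daylight = 2H₀/(2π) × 24.00 h = (1.7293/π) × 24.00 = 13.21 h.

13.21 h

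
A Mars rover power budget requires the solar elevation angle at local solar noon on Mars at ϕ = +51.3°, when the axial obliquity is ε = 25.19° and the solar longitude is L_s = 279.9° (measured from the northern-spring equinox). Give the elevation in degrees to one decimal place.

Solar declination: sin δ = sin ε · sin L_s = sin 25.19° × sin 279.9° = -0.41928, so δ = -24.789°.
At local noon the hour angle is zero, so the zenith angle equals |ϕ − δ| = |+51.3° − (-24.789°)| = 76.089°.
Elevation = 90° − 76.089° = 13.9°.

13.9°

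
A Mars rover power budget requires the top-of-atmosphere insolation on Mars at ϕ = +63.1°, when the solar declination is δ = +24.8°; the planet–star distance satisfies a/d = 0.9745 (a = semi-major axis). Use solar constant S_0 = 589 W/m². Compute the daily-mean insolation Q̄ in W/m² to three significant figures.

cos h₀ = −tan(+63.1°) tan(+24.800°) = -0.9108, h₀ = 2.7160 rad.
Bracket: h₀ sin ϕ sin δ + cos ϕ cos δ sin h₀ = 2.7160×0.89180×0.41945 + 0.45243×0.90778×0.41289 = 1.015962 + 0.169577 = 1.185539.
Inverse-square distance factor (a/d)² = 0.9745² = 0.949650.
Q̄ = (S_0/π) × 0.949650 × [bracket] = (589/π) × 0.949650 × 1.185539 = 211.1 W/m².

Q̄ ≈ 211 W/m²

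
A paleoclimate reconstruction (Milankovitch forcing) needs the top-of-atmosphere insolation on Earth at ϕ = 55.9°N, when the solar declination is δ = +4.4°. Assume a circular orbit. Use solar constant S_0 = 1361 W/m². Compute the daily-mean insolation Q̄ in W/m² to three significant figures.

cos h₀ = −tan(+55.9°) tan(+4.400°) = -0.1136, h₀ = 1.6847 rad.
Bracket: h₀ sin ϕ sin δ + cos ϕ cos δ sin h₀ = 1.6847×0.82806×0.07672 + 0.56064×0.99705×0.99352 = 0.107027 + 0.555364 = 0.662391.
Q̄ = (S_0/π) × [bracket] = (1361/π) × 0.662391 = 287.0 W/m².

Q̄ ≈ 287 W/m²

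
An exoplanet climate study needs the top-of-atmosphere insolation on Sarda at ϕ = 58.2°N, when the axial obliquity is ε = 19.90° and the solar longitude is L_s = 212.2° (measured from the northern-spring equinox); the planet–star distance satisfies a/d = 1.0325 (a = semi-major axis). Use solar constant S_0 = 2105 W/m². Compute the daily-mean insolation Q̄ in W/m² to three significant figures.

Solar declination: sin δ = sin ε · sin L_s = sin 19.90° × sin 212.2° = -0.18138, so δ = -10.450°.
cos h₀ = −tan(+58.2°) tan(-10.450°) = 0.2975, h₀ = 1.2688 rad.
Bracket: h₀ sin ϕ sin δ + cos ϕ cos δ sin h₀ = 1.2688×0.84989×-0.18138 + 0.52696×0.98341×0.95473 = -0.195589 + 0.494758 = 0.299169.
Inverse-square distance factor (a/d)² = 1.0325² = 1.066056.
Q̄ = (S_0/π) × 1.066056 × [bracket] = (2105/π) × 1.066056 × 0.299169 = 213.7 W/m².

Q̄ ≈ 214 W/m²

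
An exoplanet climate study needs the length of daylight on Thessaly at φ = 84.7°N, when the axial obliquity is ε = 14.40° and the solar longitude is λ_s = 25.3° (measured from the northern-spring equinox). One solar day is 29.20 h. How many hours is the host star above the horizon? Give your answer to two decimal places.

Solar declination: sin δ = sin ε · sin λ_s = sin 14.40° × sin 25.3° = 0.10628, so δ = +6.101°.
Sunrise equation: cos H₀ = −tan φ · tan δ = -1.1522 ≤ −1, so the host star never sets (polar day) and H₀ = π.
Daylight = 2H₀/(2π) × 29.20 h = (3.1416/π) × 29.20 = 29.20 h.

29.20 h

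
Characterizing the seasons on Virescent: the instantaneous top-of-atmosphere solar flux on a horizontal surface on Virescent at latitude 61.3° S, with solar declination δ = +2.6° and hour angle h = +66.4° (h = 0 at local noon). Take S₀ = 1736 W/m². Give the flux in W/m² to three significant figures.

264 W/m²

cos θ_z = sin φ sin δ + cos φ cos δ cos h = -0.039790 + 0.192059 = 0.152269.
Flux = S₀ · cos θ_z = 1736 × 0.152269 = 264.3 W/m².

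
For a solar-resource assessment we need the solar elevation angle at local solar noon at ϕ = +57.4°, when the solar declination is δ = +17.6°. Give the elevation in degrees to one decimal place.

At local noon the hour angle is zero, so the zenith angle equals |ϕ − δ| = |+57.4° − (+17.600°)| = 39.800°.
Elevation = 90° − 39.800° = 50.2°.

50.2°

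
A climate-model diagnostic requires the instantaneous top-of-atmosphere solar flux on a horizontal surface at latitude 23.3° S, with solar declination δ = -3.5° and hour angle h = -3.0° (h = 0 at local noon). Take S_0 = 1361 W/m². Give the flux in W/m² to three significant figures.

cos θ_z = sin ϕ sin δ + cos ϕ cos δ cos h = 0.024147 + 0.915477 = 0.939624.
Flux = S_0 · cos θ_z = 1361 × 0.939624 = 1279 W/m².

1.28e+03 W/m²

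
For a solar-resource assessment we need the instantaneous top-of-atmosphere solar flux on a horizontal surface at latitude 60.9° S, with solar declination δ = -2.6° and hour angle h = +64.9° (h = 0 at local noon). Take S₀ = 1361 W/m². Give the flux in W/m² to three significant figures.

334 W/m²

cos θ_z = sin φ sin δ + cos φ cos δ cos h = 0.039637 + 0.206091 = 0.245728.
Flux = S₀ · cos θ_z = 1361 × 0.245728 = 334.4 W/m².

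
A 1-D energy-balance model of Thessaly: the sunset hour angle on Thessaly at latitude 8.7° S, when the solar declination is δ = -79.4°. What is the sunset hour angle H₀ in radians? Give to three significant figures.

cos H₀ = −tan φ · tan δ = −tan(-8.7°) × tan(-79.400°) = -0.8177, so H₀ = 2.5281 rad = 144.85°.

H₀ = 2.53 rad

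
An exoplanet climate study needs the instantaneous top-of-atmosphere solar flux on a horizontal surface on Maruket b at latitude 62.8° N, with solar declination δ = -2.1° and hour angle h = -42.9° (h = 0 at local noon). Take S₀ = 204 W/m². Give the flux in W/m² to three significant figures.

cos θ_z = sin φ sin δ + cos φ cos δ cos h = -0.032592 + 0.334619 = 0.302027.
Flux = S₀ · cos θ_z = 204 × 0.302027 = 61.61 W/m².

61.6 W/m²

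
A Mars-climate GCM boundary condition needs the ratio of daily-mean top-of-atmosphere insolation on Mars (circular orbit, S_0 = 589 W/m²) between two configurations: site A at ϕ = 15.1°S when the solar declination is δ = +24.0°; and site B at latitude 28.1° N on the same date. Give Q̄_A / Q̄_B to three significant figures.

Q̄_A / Q̄_B ≈ 0.639

— Configuration A (ϕ=-15.1°):
cos h₀ = −tan(-15.1°) tan(+24.000°) = 0.1201, h₀ = 1.4504 rad.
Bracket: h₀ sin ϕ sin δ + cos ϕ cos δ sin h₀ = 1.4504×-0.26050×0.40674 + 0.96547×0.91355×0.99276 = -0.153678 + 0.875619 = 0.721941.
Q̄ = (S_0/π) × [bracket] = (589/π) × 0.721941 = 135.35 W/m².
— Configuration B (ϕ=+28.1°):
cos h₀ = −tan(+28.1°) tan(+24.000°) = -0.2377, h₀ = 1.8108 rad.
Bracket: h₀ sin ϕ sin δ + cos ϕ cos δ sin h₀ = 1.8108×0.47101×0.40674 + 0.88213×0.91355×0.97133 = 0.346911 + 0.782766 = 1.129677.
Q̄ = (S_0/π) × [bracket] = (589/π) × 1.129677 = 211.80 W/m².
Ratio Q̄_A / Q̄_B = 135.35 / 211.80 = 0.6390.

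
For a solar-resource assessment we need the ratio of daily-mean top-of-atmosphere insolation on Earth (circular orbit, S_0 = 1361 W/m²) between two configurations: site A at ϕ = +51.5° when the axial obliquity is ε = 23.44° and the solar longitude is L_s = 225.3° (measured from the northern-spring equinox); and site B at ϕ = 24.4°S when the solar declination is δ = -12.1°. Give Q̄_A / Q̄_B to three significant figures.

— Configuration A (ϕ=+51.5°):
Solar declination: sin δ = sin ε · sin L_s = sin 23.44° × sin 225.3° = -0.28275, so δ = -16.424°.
cos h₀ = −tan(+51.5°) tan(-16.424°) = 0.3706, h₀ = 1.1912 rad.
Bracket: h₀ sin ϕ sin δ + cos ϕ cos δ sin h₀ = 1.1912×0.78261×-0.28275 + 0.62251×0.95919×0.92880 = -0.263592 + 0.554591 = 0.290999.
Q̄ = (S_0/π) × [bracket] = (1361/π) × 0.290999 = 126.07 W/m².
— Configuration B (ϕ=-24.4°):
cos h₀ = −tan(-24.4°) tan(-12.100°) = -0.0972, h₀ = 1.6682 rad.
Bracket: h₀ sin ϕ sin δ + cos ϕ cos δ sin h₀ = 1.6682×-0.41310×-0.20962 + 0.91068×0.97778×0.99526 = 0.144456 + 0.886224 = 1.030680.
Q̄ = (S_0/π) × [bracket] = (1361/π) × 1.030680 = 446.51 W/m².
Ratio Q̄_A / Q̄_B = 126.07 / 446.51 = 0.2823.

Q̄_A / Q̄_B ≈ 0.282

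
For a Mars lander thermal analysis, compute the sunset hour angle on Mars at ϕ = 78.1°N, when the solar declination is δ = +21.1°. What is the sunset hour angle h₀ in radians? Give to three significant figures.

h₀ = 3.14 rad

Sunrise equation: cos h₀ = −tan ϕ · tan δ = -1.8311 ≤ −1, so the Sun never sets (polar day) and h₀ = π.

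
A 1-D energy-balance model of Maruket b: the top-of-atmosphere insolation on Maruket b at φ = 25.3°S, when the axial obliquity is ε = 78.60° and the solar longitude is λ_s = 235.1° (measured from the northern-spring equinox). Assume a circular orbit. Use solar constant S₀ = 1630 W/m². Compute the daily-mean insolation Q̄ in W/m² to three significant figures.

Solar declination: sin δ = sin ε · sin λ_s = sin 78.60° × sin 235.1° = -0.80397, so δ = -53.511°.
cos H₀ = −tan(-25.3°) tan(-53.511°) = -0.6391, H₀ = 2.2641 rad.
Bracket: H₀ sin φ sin δ + cos φ cos δ sin H₀ = 2.2641×-0.42736×-0.80397 + 0.90408×0.59467×0.76915 = 0.777910 + 0.413518 = 1.191428.
Q̄ = (S₀/π) × [bracket] = (1630/π) × 1.191428 = 618.2 W/m².

Q̄ ≈ 618 W/m²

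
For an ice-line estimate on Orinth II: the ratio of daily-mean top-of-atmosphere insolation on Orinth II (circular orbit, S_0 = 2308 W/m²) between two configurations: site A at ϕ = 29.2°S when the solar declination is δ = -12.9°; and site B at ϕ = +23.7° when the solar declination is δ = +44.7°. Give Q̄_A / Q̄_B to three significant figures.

Q̄_A / Q̄_B ≈ 0.889

— Configuration A (ϕ=-29.2°):
cos h₀ = −tan(-29.2°) tan(-12.900°) = -0.1280, h₀ = 1.6991 rad.
Bracket: h₀ sin ϕ sin δ + cos ϕ cos δ sin h₀ = 1.6991×-0.48786×-0.22325 + 0.87292×0.97476×0.99177 = 0.185057 + 0.843885 = 1.028942.
Q̄ = (S_0/π) × [bracket] = (2308/π) × 1.028942 = 755.92 W/m².
— Configuration B (ϕ=+23.7°):
cos h₀ = −tan(+23.7°) tan(+44.700°) = -0.4344, h₀ = 2.0202 rad.
Bracket: h₀ sin ϕ sin δ + cos ϕ cos δ sin h₀ = 2.0202×0.40195×0.70339 + 0.91566×0.71080×0.90072 = 0.571166 + 0.586235 = 1.157401.
Q̄ = (S_0/π) × [bracket] = (2308/π) × 1.157401 = 850.30 W/m².
Ratio Q̄_A / Q̄_B = 755.92 / 850.30 = 0.8890.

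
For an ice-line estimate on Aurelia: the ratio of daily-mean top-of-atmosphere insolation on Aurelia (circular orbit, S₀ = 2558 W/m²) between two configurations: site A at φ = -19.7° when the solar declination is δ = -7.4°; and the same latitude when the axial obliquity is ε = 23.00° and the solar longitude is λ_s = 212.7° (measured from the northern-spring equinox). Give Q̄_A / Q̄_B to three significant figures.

— Configuration A (φ=-19.7°):
cos H₀ = −tan(-19.7°) tan(-7.400°) = -0.0465, H₀ = 1.6173 rad.
Bracket: H₀ sin φ sin δ + cos φ cos δ sin H₀ = 1.6173×-0.33710×-0.12880 + 0.94147×0.99167×0.99892 = 0.070221 + 0.932619 = 1.002840.
Q̄ = (S₀/π) × [bracket] = (2558/π) × 1.002840 = 816.55 W/m².
— Configuration B (φ=-19.7°):
Solar declination: sin δ = sin ε · sin λ_s = sin 23.00° × sin 212.7° = -0.21109, so δ = -12.186°.
cos H₀ = −tan(-19.7°) tan(-12.186°) = -0.0773, H₀ = 1.6482 rad.
Bracket: H₀ sin φ sin δ + cos φ cos δ sin H₀ = 1.6482×-0.33710×-0.21109 + 0.94147×0.97747×0.99701 = 0.117283 + 0.917507 = 1.034790.
Q̄ = (S₀/π) × [bracket] = (2558/π) × 1.034790 = 842.56 W/m².
Ratio Q̄_A / Q̄_B = 816.55 / 842.56 = 0.9691.

Q̄_A / Q̄_B ≈ 0.969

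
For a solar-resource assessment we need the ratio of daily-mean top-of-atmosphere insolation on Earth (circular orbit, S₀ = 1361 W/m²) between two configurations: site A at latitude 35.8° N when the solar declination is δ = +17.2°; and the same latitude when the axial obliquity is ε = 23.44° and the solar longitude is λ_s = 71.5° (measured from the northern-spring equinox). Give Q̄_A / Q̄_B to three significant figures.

Q̄_A / Q̄_B ≈ 0.943

— Configuration A (φ=+35.8°):
cos H₀ = −tan(+35.8°) tan(+17.200°) = -0.2233, H₀ = 1.7959 rad.
Bracket: H₀ sin φ sin δ + cos φ cos δ sin H₀ = 1.7959×0.58496×0.29571 + 0.81106×0.95528×0.97476 = 0.310652 + 0.755234 = 1.065886.
Q̄ = (S₀/π) × [bracket] = (1361/π) × 1.065886 = 461.76 W/m².
— Configuration B (φ=+35.8°):
Solar declination: sin δ = sin ε · sin λ_s = sin 23.44° × sin 71.5° = 0.37723, so δ = +22.162°.
cos H₀ = −tan(+35.8°) tan(+22.162°) = -0.2938, H₀ = 1.8690 rad.
Bracket: H₀ sin φ sin δ + cos φ cos δ sin H₀ = 1.8690×0.58496×0.37723 + 0.81106×0.92612×0.95588 = 0.412422 + 0.717999 = 1.130421.
Q̄ = (S₀/π) × [bracket] = (1361/π) × 1.130421 = 489.72 W/m².
Ratio Q̄_A / Q̄_B = 461.76 / 489.72 = 0.9429.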